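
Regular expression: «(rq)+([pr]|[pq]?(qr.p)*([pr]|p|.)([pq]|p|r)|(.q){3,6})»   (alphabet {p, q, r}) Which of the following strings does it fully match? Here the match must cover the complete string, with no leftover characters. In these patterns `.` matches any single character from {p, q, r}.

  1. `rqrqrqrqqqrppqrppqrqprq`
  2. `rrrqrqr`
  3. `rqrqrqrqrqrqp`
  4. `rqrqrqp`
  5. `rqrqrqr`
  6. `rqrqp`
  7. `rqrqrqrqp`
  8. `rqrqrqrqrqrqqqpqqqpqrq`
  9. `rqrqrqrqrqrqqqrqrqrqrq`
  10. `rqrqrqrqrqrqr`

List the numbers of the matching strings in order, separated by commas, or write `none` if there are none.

1, 3, 4, 5, 6, 7, 8, 9, 10

1 → match
2. `rrrqrqr` → no match — must start with `rq`
3 → match
4. `rqrqrqp` → match
5. `rqrqrqr` → match
6. `rqrqp` → match
7. `rqrqrqrqp` → match
8 → match
9 → match
10 → match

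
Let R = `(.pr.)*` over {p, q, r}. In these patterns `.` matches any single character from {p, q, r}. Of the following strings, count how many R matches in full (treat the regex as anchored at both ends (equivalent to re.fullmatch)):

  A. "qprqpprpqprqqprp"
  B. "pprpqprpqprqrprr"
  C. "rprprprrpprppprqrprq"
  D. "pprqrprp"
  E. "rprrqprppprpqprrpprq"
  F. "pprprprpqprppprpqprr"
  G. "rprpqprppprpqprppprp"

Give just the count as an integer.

7

A → match
B → match
C → match
D → match
E → match
F → match
G → match
Total matched: 7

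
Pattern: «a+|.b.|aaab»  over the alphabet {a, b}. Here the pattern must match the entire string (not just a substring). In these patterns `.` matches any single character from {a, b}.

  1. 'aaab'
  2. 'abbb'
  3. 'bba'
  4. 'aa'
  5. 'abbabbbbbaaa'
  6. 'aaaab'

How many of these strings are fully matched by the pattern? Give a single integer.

1. 'aaab' → match
2. 'abbb' → no match
3. 'bba' → match
4. 'aa' → match
5. 'abbabbbbbaaa' → no match
6. 'aaaab' → no match
Total matched: 3

3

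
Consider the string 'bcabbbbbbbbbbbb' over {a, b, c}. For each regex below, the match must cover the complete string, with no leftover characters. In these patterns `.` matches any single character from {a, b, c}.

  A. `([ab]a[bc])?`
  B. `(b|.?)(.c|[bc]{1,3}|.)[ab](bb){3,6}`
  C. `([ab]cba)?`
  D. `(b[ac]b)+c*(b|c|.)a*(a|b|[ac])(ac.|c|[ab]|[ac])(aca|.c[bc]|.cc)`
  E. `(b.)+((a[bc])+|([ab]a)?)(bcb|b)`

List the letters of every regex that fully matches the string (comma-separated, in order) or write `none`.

A → no match
B → match
C → no match
D → no match
E → no match

B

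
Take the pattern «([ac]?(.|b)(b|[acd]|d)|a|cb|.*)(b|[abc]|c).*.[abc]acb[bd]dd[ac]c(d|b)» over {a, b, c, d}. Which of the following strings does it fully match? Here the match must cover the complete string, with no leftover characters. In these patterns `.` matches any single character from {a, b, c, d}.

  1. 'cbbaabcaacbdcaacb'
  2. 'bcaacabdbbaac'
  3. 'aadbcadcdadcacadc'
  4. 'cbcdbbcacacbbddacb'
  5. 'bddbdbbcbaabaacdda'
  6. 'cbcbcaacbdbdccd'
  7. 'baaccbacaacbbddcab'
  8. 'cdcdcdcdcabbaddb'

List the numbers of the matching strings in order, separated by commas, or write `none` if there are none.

4

1 → no match
2 → no match
3 → no match
4 → match
5 → no match
6 → no match
7 → no match
8 → no match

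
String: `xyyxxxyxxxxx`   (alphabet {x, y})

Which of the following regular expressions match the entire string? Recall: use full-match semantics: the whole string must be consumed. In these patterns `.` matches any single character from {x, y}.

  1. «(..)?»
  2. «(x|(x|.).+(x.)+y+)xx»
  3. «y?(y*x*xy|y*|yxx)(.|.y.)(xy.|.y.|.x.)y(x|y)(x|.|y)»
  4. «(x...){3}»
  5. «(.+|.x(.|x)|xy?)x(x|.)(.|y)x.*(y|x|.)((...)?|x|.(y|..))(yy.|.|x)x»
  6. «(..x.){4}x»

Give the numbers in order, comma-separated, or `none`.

1 → no match
2 → no match
3 → no match
4 → match
5 → match
6 → no match

4, 5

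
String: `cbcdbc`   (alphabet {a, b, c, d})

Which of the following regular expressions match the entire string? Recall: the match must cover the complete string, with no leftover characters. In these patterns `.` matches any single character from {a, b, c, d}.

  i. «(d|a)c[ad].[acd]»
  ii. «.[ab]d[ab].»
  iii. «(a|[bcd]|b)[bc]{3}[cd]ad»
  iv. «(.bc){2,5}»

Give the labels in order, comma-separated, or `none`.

iv

i → no match
ii → no match
iii → no match — must end with `ad`
iv → match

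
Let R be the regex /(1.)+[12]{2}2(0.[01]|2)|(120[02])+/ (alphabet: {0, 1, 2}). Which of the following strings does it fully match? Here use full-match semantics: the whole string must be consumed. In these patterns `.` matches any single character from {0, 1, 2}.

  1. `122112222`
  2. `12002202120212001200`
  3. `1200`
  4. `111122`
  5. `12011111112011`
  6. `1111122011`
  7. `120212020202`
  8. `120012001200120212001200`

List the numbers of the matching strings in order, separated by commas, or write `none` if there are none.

1. `122112222` → no match
2 → no match
3. `1200` → match
4. `111122` → match
5 → no match
6. `1111122011` → match
7. `120212020202` → no match
8 → match

3, 4, 6, 8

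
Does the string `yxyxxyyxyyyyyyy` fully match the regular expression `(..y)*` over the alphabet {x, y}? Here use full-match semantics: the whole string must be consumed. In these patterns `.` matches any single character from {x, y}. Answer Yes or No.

Yes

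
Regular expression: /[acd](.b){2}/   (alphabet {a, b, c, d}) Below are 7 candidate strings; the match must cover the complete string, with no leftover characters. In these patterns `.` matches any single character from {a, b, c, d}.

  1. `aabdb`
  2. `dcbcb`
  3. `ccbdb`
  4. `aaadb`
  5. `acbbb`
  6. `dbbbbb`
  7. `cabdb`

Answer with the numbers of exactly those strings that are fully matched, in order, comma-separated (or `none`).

1, 2, 3, 5, 7

1 → match
2 → match
3 → match
4 → no match
5 → match
6 → no match
7 → match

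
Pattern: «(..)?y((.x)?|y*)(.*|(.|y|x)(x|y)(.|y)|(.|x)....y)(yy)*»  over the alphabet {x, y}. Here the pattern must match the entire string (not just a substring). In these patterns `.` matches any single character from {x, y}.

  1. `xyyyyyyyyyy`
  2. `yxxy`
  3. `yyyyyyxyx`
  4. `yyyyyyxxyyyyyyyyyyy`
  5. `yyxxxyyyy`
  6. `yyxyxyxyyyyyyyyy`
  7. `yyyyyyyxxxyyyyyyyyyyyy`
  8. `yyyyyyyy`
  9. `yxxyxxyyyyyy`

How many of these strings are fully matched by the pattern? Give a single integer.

9

1. `xyyyyyyyyyy` → match
2. `yxxy` → match
3. `yyyyyyxyx` → match
4 → match
5. `yyxxxyyyy` → match
6 → match
7 → match
8. `yyyyyyyy` → match
9. `yxxyxxyyyyyy` → match
Total matched: 9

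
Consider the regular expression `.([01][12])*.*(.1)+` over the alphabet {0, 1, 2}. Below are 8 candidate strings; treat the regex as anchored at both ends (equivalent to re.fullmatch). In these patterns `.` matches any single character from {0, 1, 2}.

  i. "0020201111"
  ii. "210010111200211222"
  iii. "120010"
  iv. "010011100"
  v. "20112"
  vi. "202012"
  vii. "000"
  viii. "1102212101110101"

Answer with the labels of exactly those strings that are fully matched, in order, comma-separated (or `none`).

i, viii

i → match
ii → no match — must end with "1"
iii → no match — must end with "1"
iv → no match — must end with "1"
v → no match — must end with "1"
vi → no match — must end with "1"
vii → no match — must end with "1"
viii → match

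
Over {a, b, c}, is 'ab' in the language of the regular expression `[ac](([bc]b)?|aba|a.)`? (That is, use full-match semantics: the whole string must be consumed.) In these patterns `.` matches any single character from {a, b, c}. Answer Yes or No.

No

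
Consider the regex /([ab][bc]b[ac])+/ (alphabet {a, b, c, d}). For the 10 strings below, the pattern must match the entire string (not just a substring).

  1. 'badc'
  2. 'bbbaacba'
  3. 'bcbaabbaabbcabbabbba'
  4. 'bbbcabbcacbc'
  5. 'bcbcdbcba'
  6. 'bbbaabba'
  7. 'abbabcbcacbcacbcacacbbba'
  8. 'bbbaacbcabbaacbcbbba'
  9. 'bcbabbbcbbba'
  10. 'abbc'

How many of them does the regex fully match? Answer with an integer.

1 → no match
2 → match
3 → match
4 → match
5 → no match
6 → match
7 → no match
8 → match
9 → match
10 → match
Total matched: 7

7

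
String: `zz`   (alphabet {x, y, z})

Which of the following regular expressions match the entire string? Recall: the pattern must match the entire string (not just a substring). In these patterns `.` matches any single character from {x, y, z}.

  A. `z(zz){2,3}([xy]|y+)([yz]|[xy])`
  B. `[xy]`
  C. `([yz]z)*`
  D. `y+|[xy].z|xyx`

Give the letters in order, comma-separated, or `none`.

C

A → no match — must start with `zzz`
B → no match
C → match
D → no match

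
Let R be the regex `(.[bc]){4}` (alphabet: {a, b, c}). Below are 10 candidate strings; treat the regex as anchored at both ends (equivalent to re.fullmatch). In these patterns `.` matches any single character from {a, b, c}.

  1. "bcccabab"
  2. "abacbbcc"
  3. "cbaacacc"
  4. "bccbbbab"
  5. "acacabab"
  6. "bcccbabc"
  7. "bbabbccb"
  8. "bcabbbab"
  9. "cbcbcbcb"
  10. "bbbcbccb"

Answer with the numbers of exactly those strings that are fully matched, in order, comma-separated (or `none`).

1. "bcccabab" → match
2. "abacbbcc" → match
3. "cbaacacc" → no match
4. "bccbbbab" → match
5. "acacabab" → match
6. "bcccbabc" → no match
7. "bbabbccb" → match
8. "bcabbbab" → match
9. "cbcbcbcb" → match
10. "bbbcbccb" → match

1, 2, 4, 5, 7, 8, 9, 10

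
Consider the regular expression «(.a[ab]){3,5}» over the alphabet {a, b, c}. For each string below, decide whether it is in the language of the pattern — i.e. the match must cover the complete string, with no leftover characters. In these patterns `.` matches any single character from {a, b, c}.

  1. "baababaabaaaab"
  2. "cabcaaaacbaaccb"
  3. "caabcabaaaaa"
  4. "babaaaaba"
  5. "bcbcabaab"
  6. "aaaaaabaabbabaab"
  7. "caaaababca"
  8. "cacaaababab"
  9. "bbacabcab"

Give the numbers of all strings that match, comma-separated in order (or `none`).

1 → no match
2 → no match
3. "caabcabaaaaa" → no match
4. "babaaaaba" → no match
5. "bcbcabaab" → no match
6 → no match
7. "caaaababca" → no match
8. "cacaaababab" → no match
9. "bbacabcab" → no match

none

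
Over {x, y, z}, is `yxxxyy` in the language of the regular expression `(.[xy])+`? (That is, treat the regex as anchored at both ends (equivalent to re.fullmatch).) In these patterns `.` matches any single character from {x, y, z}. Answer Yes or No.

Yes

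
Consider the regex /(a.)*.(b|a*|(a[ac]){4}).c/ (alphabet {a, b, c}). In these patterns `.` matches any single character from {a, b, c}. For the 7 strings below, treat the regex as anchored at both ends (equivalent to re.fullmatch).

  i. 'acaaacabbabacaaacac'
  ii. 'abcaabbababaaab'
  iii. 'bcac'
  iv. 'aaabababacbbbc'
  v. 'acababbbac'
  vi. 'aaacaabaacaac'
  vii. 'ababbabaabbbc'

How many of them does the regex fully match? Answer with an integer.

i → no match
ii → no match — must end with 'c'
iii → no match
iv → match
v → match
vi → no match
vii → no match
Total matched: 2

2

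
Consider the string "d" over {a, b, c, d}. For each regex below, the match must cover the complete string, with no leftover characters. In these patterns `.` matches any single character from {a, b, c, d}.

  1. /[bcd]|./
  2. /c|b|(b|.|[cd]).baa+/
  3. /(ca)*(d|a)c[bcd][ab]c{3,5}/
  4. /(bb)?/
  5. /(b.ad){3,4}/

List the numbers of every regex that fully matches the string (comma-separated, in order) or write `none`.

1

1 → match
2 → no match
3 → no match — must end with "c"
4 → no match
5 → no match — must start with "b"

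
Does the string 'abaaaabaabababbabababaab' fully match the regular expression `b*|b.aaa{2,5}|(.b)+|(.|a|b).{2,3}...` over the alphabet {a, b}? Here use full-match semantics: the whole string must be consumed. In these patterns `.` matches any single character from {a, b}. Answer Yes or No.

No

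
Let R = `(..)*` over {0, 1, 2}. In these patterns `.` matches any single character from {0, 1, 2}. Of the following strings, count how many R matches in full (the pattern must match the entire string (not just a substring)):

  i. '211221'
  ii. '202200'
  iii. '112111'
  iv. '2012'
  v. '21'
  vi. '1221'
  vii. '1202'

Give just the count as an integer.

i. '211221' → match
ii. '202200' → match
iii. '112111' → match
iv. '2012' → match
v. '21' → match
vi. '1221' → match
vii. '1202' → match
Total matched: 7

7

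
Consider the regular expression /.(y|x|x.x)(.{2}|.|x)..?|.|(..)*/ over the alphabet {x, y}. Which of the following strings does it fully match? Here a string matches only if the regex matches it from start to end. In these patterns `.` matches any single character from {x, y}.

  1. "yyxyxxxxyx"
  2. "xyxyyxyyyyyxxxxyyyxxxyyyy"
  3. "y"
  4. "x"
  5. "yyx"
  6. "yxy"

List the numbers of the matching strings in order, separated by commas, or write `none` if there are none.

1, 3, 4

1 → match
2 → no match
3 → match
4 → match
5 → no match
6 → no match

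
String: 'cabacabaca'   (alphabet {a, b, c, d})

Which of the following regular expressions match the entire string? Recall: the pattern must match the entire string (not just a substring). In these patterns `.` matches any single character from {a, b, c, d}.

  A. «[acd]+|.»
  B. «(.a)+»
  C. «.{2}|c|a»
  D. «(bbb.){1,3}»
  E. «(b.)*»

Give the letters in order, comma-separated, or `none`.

A → no match
B → match
C → no match
D → no match — must start with 'bbb'
E → no match

B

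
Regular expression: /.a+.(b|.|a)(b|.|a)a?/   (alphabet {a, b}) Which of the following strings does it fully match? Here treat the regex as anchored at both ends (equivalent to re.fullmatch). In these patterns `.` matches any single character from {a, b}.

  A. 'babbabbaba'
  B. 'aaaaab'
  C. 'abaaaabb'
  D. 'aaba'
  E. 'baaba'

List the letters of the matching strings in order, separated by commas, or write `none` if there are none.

B, E

A. 'babbabbaba' → no match
B. 'aaaaab' → match
C. 'abaaaabb' → no match
D. 'aaba' → no match
E. 'baaba' → match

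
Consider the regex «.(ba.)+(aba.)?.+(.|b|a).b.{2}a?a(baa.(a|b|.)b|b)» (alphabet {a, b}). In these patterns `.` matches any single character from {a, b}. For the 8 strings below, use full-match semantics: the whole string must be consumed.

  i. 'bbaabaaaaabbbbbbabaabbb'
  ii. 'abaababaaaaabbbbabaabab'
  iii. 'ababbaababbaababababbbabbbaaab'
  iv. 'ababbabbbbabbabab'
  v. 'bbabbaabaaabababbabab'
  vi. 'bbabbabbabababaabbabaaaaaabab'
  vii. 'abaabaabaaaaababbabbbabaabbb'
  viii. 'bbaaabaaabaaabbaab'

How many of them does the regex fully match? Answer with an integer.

i → match
ii → match
iii → match
iv → match
v → match
vi → no match
vii → match
viii → match
Total matched: 7

7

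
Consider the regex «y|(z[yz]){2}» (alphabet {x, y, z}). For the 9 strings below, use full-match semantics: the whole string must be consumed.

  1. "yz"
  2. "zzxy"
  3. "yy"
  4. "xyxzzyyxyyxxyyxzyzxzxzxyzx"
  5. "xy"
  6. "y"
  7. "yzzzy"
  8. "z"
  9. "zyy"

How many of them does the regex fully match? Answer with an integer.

1 → no match
2 → no match
3 → no match
4 → no match
5 → no match
6 → match
7 → no match
8 → no match
9 → no match
Total matched: 1

1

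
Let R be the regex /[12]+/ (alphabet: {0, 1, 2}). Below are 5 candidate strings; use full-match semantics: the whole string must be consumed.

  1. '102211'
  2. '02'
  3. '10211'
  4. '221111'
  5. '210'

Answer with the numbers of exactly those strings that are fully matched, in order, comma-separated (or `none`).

1 → no match
2 → no match
3 → no match
4 → match
5 → no match

4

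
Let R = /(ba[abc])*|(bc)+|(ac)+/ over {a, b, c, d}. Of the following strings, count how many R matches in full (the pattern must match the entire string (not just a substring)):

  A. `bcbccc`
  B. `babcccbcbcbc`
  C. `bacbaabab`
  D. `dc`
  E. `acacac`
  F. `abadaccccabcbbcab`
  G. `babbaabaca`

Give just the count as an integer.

2

A → no match
B → no match
C → match
D → no match
E → match
F → no match
G → no match
Total matched: 2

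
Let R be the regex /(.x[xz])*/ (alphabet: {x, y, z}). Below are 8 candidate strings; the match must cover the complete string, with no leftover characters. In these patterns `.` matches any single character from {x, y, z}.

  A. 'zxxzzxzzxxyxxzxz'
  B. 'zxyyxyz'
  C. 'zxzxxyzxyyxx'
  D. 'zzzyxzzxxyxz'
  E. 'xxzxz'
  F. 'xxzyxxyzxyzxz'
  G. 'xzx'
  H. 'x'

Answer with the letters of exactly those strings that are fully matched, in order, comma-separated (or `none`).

none

A → no match
B → no match
C → no match
D → no match
E → no match
F → no match
G → no match
H → no match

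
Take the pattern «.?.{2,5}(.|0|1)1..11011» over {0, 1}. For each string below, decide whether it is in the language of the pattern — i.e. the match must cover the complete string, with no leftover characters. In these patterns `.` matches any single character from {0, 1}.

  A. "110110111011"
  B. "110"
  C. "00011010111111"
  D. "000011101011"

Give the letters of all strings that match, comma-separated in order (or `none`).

A → match
B → no match — must end with "11011"
C → no match — must end with "11011"
D → no match — must end with "11011"

A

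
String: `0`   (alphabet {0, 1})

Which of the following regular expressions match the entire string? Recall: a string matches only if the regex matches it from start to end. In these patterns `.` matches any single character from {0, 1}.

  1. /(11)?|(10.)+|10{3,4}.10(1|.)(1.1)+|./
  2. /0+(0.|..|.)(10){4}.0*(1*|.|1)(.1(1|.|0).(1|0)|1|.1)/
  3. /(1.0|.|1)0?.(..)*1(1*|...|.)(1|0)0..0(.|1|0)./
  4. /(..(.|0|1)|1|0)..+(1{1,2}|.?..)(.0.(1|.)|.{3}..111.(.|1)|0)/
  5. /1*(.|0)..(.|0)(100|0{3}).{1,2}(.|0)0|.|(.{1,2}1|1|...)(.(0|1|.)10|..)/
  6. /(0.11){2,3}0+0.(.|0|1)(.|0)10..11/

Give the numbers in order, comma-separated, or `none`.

1, 5

1 → match
2 → no match
3 → no match
4 → no match
5 → match
6 → no match — must end with `11`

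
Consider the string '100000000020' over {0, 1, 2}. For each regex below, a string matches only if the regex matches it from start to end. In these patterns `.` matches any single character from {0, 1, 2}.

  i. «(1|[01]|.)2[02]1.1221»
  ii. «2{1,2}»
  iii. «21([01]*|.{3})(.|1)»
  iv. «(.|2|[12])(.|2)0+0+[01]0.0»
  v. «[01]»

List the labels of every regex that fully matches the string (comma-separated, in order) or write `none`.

iv

i → no match — must end with '1221'
ii → no match — must start with '2'
iii → no match — must start with '21'
iv → match
v → no match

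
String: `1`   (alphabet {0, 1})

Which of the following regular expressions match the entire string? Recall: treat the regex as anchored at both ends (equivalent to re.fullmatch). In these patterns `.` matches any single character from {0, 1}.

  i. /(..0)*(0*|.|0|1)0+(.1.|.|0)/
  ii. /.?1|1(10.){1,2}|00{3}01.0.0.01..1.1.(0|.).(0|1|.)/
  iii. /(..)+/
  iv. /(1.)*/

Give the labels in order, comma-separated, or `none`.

i → no match
ii → match
iii → no match
iv → no match

ii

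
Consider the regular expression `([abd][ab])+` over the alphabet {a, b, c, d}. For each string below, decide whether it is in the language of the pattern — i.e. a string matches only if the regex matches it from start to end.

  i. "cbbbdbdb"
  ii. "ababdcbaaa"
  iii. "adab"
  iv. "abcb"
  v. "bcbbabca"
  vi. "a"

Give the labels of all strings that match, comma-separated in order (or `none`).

none

i → no match
ii → no match
iii → no match
iv → no match
v → no match
vi → no match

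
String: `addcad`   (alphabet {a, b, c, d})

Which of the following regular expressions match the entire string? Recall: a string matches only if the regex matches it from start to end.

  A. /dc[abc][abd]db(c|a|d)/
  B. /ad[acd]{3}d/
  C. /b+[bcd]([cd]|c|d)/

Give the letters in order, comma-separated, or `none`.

B

A → no match — must start with `dc`
B → match
C → no match — must start with `b`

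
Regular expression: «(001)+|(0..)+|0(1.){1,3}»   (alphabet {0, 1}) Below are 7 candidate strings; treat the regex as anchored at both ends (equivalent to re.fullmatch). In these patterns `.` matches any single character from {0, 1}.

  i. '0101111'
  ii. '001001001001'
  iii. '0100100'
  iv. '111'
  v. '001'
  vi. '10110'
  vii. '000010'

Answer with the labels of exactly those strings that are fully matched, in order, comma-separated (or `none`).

i, ii, v, vii

i → match
ii → match
iii → no match
iv → no match
v → match
vi → no match
vii → match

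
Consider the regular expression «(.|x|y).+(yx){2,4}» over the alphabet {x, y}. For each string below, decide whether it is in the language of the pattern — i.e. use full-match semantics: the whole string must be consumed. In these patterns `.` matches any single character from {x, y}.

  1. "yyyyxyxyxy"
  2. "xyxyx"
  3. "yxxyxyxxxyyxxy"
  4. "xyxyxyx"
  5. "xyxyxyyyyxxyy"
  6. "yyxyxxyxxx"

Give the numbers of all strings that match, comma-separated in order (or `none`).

1 → no match — must end with "yx"
2 → no match
3 → no match — must end with "yx"
4 → match
5 → no match — must end with "yx"
6 → no match — must end with "yx"

4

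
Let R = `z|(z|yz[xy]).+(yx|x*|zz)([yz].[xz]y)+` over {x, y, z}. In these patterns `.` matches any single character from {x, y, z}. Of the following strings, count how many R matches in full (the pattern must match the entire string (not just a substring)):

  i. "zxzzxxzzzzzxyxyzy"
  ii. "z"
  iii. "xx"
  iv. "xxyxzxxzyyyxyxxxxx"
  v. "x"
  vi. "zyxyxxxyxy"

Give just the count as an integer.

1

i → no match
ii. "z" → match
iii. "xx" → no match
iv → no match
v. "x" → no match
vi. "zyxyxxxyxy" → no match
Total matched: 1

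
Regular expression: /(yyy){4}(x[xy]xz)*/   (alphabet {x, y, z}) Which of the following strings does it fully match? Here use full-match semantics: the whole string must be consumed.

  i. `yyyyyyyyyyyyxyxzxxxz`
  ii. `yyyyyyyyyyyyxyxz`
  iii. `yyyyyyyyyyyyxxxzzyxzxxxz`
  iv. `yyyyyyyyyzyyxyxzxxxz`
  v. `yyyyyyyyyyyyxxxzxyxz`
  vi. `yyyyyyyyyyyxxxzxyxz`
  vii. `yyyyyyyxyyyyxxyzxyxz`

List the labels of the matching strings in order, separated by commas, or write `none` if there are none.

i → match
ii → match
iii → no match
iv → no match
v → match
vi → no match
vii → no match

i, ii, v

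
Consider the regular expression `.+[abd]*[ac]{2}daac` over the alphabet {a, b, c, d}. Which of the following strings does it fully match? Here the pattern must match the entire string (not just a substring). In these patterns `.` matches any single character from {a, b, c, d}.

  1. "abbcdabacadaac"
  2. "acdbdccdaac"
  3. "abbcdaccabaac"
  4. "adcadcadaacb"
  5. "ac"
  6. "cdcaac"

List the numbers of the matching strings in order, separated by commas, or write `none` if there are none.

1, 2

1 → match
2 → match
3 → no match — must end with "daac"
4 → no match — must end with "daac"
5 → no match — must end with "daac"
6 → no match — must end with "daac"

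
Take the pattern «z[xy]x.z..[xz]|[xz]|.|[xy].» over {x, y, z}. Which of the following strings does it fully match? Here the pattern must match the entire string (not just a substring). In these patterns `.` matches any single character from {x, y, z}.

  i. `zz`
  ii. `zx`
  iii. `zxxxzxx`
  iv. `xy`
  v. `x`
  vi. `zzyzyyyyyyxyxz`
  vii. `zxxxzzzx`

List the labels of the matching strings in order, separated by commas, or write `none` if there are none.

i → no match
ii → no match
iii → no match
iv → match
v → match
vi → no match
vii → match

iv, v, vii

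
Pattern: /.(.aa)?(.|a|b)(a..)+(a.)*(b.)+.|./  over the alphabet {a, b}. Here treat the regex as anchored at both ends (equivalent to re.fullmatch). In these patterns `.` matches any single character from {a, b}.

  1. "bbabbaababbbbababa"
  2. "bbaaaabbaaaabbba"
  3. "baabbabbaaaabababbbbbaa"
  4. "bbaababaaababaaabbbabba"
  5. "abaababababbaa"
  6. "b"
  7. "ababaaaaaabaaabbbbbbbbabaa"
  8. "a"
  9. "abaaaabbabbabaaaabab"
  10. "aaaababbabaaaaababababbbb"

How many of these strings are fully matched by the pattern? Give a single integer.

9

1 → no match
2 → match
3 → match
4 → match
5 → match
6. "b" → match
7 → match
8. "a" → match
9 → match
10 → match
Total matched: 9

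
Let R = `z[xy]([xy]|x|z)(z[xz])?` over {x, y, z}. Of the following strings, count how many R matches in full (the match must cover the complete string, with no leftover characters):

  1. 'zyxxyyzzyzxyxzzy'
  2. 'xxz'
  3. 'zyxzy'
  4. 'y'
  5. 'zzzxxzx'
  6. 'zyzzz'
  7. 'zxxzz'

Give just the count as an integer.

2

1 → no match
2 → no match — must start with 'z'
3 → no match
4 → no match — must start with 'z'
5 → no match
6 → match
7 → match
Total matched: 2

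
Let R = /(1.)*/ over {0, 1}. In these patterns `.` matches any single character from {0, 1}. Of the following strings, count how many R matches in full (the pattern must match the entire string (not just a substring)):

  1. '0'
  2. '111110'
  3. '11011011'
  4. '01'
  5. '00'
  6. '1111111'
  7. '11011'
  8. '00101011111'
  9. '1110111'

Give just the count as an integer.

1

1. '0' → no match
2. '111110' → match
3. '11011011' → no match
4. '01' → no match
5. '00' → no match
6. '1111111' → no match
7. '11011' → no match
8. '00101011111' → no match
9. '1110111' → no match
Total matched: 1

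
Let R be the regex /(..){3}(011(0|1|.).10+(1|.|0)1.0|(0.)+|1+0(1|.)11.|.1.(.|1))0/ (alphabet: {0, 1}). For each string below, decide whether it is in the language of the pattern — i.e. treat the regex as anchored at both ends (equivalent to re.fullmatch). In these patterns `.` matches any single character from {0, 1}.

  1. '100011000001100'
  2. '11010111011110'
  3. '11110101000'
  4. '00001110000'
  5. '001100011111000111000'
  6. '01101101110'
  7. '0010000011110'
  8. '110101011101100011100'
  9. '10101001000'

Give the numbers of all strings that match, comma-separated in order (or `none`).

2, 3, 6, 9

1 → no match
2 → match
3 → match
4 → no match
5 → no match
6 → match
7 → no match
8 → no match
9 → match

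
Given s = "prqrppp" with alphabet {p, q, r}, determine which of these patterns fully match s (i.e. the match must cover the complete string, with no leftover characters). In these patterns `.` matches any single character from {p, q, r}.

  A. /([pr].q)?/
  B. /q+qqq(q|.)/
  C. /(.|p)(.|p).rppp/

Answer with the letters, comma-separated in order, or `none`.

A → no match
B → no match — must start with "q"
C → match

C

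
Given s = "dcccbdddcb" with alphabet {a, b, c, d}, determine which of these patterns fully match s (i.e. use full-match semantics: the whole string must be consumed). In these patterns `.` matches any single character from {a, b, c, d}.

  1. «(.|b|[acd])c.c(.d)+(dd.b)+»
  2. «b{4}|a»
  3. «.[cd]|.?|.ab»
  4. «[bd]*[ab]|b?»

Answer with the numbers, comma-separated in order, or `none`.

1

1 → match
2 → no match
3 → no match
4 → no match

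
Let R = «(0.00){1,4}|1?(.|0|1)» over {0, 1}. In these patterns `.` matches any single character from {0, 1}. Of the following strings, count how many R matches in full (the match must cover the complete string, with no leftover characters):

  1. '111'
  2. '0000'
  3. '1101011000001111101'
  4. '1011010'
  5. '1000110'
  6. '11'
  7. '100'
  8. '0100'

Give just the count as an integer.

3

1 → no match
2 → match
3 → no match
4 → no match
5 → no match
6 → match
7 → no match
8 → match
Total matched: 3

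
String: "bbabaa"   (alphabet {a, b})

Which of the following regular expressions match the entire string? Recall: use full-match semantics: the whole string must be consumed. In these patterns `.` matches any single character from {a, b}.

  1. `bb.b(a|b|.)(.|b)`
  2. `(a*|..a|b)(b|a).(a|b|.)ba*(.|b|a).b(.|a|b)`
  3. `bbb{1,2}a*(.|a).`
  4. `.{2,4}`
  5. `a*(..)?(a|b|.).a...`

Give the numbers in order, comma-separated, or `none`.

1, 5

1 → match
2 → no match
3 → no match — must start with "bbb"
4 → no match
5 → match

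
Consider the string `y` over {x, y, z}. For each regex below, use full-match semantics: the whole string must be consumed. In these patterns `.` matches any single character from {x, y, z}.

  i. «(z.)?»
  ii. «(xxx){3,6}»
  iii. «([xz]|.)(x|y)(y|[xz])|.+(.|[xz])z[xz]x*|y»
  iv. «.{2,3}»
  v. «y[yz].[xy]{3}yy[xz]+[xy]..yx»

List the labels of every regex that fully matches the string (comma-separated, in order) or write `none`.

i → no match
ii → no match — must start with `xxx`
iii → match
iv → no match
v → no match — must end with `yx`

iii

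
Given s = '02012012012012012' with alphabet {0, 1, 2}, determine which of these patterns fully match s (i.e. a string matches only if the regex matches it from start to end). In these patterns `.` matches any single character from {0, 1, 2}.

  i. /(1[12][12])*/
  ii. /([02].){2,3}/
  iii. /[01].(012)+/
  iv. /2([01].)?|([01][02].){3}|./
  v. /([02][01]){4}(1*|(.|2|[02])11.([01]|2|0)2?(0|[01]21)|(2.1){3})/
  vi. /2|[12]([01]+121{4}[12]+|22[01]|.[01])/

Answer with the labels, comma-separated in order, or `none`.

iii

i → no match
ii → no match
iii → match
iv → no match
v → no match
vi → no match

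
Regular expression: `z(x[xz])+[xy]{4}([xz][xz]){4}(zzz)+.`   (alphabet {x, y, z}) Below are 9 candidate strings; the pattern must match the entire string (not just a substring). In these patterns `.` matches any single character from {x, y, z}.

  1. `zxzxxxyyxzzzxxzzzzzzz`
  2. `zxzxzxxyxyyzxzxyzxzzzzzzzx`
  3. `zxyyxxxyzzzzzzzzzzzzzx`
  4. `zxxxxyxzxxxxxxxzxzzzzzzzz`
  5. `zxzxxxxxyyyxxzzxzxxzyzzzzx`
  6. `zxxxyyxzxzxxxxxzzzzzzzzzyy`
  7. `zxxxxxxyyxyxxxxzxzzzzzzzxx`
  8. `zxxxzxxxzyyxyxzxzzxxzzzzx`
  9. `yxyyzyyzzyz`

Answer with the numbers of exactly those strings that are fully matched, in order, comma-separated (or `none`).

1 → match
2 → no match
3 → no match
4 → no match
5 → no match
6 → no match
7 → no match
8 → match
9 → no match — must start with `zx`

1, 8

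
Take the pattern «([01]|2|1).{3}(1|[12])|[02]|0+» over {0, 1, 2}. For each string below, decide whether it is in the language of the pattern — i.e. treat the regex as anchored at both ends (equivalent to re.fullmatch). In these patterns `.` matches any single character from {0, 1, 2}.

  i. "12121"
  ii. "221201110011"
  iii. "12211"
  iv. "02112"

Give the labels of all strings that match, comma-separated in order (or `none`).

i, iii, iv

i. "12121" → match
ii. "221201110011" → no match
iii. "12211" → match
iv. "02112" → match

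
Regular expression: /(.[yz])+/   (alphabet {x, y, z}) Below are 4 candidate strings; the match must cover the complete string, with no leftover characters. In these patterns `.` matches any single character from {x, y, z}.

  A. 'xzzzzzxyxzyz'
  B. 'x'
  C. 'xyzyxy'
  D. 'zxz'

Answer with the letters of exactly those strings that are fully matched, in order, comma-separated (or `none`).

A → match
B → no match
C → match
D → no match

A, C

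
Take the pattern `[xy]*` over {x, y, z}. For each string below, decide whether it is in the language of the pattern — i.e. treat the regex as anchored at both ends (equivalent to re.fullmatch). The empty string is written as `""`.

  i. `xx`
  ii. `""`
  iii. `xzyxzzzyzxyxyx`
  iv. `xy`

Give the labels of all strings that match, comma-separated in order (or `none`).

i, ii, iv

i → match
ii → match
iii → no match
iv → match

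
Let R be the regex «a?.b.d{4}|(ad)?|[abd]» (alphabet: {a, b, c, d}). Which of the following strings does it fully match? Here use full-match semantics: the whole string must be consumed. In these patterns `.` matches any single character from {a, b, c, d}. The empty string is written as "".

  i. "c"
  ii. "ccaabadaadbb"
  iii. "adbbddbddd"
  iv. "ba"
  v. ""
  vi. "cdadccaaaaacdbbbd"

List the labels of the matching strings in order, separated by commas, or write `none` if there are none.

v

i → no match
ii → no match
iii → no match
iv → no match
v → match
vi → no match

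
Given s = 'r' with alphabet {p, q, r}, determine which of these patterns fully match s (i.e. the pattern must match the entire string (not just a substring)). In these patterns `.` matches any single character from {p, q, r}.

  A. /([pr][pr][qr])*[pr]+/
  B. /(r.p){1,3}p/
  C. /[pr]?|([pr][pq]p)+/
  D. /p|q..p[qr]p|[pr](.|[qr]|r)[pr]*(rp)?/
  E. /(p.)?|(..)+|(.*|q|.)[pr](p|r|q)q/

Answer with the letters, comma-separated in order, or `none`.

A, C

A → match
B → no match — must end with 'pp'
C → match
D → no match
E → no match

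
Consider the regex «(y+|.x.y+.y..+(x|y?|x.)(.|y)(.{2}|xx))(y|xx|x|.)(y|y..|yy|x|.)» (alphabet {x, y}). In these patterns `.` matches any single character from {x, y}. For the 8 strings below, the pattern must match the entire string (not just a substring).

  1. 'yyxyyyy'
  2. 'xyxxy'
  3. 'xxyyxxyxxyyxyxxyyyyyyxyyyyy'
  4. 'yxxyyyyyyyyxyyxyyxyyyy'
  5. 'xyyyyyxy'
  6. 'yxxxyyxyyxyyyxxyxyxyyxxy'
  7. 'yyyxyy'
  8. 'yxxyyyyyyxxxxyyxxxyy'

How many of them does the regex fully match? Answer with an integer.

1 → no match
2 → no match
3 → no match
4 → match
5 → no match
6 → no match
7 → match
8 → match
Total matched: 3

3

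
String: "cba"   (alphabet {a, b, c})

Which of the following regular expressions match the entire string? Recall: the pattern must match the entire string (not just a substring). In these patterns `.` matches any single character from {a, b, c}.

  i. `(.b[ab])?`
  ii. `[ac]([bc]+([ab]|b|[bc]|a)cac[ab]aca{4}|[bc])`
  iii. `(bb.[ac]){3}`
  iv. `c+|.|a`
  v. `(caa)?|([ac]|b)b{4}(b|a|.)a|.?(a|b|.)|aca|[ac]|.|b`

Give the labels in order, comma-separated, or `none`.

i → match
ii → no match
iii → no match — must start with "bb"
iv → no match
v → no match

i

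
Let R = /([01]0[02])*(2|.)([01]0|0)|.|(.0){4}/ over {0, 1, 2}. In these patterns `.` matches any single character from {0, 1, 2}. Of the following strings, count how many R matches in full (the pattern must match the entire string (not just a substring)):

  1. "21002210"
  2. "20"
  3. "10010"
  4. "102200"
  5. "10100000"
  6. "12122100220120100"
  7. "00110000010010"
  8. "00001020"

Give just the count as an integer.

5

1. "21002210" → no match
2. "20" → match
3. "10010" → match
4. "102200" → match
5. "10100000" → match
6 → no match
7 → no match
8. "00001020" → match
Total matched: 5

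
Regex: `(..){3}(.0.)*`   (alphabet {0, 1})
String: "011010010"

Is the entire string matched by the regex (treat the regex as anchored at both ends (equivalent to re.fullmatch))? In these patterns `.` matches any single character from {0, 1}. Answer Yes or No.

No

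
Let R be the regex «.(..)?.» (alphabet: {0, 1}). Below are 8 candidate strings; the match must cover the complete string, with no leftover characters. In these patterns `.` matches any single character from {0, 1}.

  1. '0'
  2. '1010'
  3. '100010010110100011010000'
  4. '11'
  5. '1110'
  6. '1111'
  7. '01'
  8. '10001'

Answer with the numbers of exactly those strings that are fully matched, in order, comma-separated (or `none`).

2, 4, 5, 6, 7

1 → no match
2 → match
3 → no match
4 → match
5 → match
6 → match
7 → match
8 → no match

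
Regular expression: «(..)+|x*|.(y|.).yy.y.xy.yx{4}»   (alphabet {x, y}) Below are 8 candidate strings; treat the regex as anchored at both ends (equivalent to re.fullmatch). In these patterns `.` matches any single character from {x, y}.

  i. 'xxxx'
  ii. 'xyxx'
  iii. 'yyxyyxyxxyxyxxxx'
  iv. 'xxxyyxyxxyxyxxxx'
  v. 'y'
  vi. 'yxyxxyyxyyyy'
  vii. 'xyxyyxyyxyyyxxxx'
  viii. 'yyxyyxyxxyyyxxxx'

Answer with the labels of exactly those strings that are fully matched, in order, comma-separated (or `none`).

i, ii, iii, iv, vi, vii, viii

i → match
ii → match
iii → match
iv → match
v → no match
vi → match
vii → match
viii → match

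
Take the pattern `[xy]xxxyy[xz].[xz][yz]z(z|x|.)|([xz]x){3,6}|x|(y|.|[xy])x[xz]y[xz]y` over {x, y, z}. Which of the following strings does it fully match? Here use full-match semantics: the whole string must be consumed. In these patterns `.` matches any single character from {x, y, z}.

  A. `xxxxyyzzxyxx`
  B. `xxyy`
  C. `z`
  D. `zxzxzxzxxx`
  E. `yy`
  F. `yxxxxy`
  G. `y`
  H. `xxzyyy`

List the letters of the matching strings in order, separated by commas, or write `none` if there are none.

A → no match
B → no match
C → no match
D → match
E → no match
F → no match
G → no match
H → no match

D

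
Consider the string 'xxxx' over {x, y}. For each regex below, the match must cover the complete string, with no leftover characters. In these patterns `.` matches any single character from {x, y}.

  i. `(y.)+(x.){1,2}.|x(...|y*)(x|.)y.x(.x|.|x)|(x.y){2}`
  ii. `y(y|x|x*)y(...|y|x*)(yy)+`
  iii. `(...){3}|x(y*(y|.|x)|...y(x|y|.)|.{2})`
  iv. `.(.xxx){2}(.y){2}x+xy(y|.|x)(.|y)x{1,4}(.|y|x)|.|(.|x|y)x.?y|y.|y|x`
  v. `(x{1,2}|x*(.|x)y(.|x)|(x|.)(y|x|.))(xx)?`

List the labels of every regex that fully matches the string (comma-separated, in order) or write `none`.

i → no match
ii → no match — must start with 'y'
iii → no match
iv → no match
v → match

v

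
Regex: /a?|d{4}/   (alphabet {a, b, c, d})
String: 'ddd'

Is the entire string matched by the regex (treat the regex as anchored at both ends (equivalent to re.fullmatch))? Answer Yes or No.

No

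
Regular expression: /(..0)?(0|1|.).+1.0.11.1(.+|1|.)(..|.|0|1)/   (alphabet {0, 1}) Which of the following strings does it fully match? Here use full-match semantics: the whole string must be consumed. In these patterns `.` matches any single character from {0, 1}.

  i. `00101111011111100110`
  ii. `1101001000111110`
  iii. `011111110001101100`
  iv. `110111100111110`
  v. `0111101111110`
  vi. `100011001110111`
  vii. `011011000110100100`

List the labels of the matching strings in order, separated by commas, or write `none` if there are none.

i → match
ii → match
iii → match
iv → match
v → match
vi → match
vii → match

i, ii, iii, iv, v, vi, vii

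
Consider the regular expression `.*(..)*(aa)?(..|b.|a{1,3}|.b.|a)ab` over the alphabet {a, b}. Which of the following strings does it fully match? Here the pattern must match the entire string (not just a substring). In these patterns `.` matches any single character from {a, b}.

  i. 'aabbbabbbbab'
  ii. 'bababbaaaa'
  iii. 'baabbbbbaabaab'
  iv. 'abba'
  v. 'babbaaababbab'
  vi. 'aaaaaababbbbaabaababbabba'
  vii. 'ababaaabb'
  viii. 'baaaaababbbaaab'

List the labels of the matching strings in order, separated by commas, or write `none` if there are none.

i, iii, v, viii

i. 'aabbbabbbbab' → match
ii. 'bababbaaaa' → no match — must end with 'ab'
iii → match
iv. 'abba' → no match — must end with 'ab'
v → match
vi → no match — must end with 'ab'
vii. 'ababaaabb' → no match — must end with 'ab'
viii → match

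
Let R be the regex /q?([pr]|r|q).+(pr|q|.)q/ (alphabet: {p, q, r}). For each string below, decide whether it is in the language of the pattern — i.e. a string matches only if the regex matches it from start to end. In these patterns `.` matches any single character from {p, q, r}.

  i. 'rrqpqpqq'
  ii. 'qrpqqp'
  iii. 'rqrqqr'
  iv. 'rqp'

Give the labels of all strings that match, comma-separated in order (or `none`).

i

i → match
ii → no match — must end with 'q'
iii → no match — must end with 'q'
iv → no match — must end with 'q'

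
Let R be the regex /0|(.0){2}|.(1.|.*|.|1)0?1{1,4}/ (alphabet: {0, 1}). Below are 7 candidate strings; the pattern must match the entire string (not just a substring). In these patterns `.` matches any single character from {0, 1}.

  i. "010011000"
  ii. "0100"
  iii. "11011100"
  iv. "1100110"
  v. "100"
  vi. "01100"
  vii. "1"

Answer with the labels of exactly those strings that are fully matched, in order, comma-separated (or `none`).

i. "010011000" → no match
ii. "0100" → no match
iii. "11011100" → no match
iv. "1100110" → no match
v. "100" → no match
vi. "01100" → no match
vii. "1" → no match

none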